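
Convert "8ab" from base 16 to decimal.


Input: "8ab" in base 16
Positional expansion:
  Digit '8' (value 8) x 16^2 = 2048
  Digit 'a' (value 10) x 16^1 = 160
  Digit 'b' (value 11) x 16^0 = 11
Sum = 2219

2219


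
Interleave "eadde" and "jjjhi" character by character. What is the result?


Interleaving "eadde" and "jjjhi":
  Position 0: 'e' from first, 'j' from second => "ej"
  Position 1: 'a' from first, 'j' from second => "aj"
  Position 2: 'd' from first, 'j' from second => "dj"
  Position 3: 'd' from first, 'h' from second => "dh"
  Position 4: 'e' from first, 'i' from second => "ei"
Result: ejajdjdhei

ejajdjdhei


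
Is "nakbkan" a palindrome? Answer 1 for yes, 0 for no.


Input: nakbkan
Reversed: nakbkan
  Compare pos 0 ('n') with pos 6 ('n'): match
  Compare pos 1 ('a') with pos 5 ('a'): match
  Compare pos 2 ('k') with pos 4 ('k'): match
Result: palindrome

1


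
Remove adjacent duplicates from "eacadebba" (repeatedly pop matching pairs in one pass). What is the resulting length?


Input: eacadebba
Stack-based adjacent duplicate removal:
  Read 'e': push. Stack: e
  Read 'a': push. Stack: ea
  Read 'c': push. Stack: eac
  Read 'a': push. Stack: eaca
  Read 'd': push. Stack: eacad
  Read 'e': push. Stack: eacade
  Read 'b': push. Stack: eacadeb
  Read 'b': matches stack top 'b' => pop. Stack: eacade
  Read 'a': push. Stack: eacadea
Final stack: "eacadea" (length 7)

7


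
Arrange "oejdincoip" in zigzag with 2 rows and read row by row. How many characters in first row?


Zigzag "oejdincoip" into 2 rows:
Placing characters:
  'o' => row 0
  'e' => row 1
  'j' => row 0
  'd' => row 1
  'i' => row 0
  'n' => row 1
  'c' => row 0
  'o' => row 1
  'i' => row 0
  'p' => row 1
Rows:
  Row 0: "ojici"
  Row 1: "ednop"
First row length: 5

5


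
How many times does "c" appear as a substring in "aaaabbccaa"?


Searching for "c" in "aaaabbccaa"
Scanning each position:
  Position 0: "a" => no
  Position 1: "a" => no
  Position 2: "a" => no
  Position 3: "a" => no
  Position 4: "b" => no
  Position 5: "b" => no
  Position 6: "c" => MATCH
  Position 7: "c" => MATCH
  Position 8: "a" => no
  Position 9: "a" => no
Total occurrences: 2

2


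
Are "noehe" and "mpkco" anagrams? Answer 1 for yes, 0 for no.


Strings: "noehe", "mpkco"
Sorted first:  eehno
Sorted second: ckmop
Differ at position 0: 'e' vs 'c' => not anagrams

0


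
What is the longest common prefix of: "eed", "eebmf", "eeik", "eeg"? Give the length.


Words: eed, eebmf, eeik, eeg
  Position 0: all 'e' => match
  Position 1: all 'e' => match
  Position 2: ('d', 'b', 'i', 'g') => mismatch, stop
LCP = "ee" (length 2)

2


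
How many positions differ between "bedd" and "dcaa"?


Comparing "bedd" and "dcaa" position by position:
  Position 0: 'b' vs 'd' => DIFFER
  Position 1: 'e' vs 'c' => DIFFER
  Position 2: 'd' vs 'a' => DIFFER
  Position 3: 'd' vs 'a' => DIFFER
Positions that differ: 4

4


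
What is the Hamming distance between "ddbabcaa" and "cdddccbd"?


Comparing "ddbabcaa" and "cdddccbd" position by position:
  Position 0: 'd' vs 'c' => differ
  Position 1: 'd' vs 'd' => same
  Position 2: 'b' vs 'd' => differ
  Position 3: 'a' vs 'd' => differ
  Position 4: 'b' vs 'c' => differ
  Position 5: 'c' vs 'c' => same
  Position 6: 'a' vs 'b' => differ
  Position 7: 'a' vs 'd' => differ
Total differences (Hamming distance): 6

6


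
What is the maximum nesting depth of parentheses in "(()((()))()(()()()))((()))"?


Input: "(()((()))()(()()()))((()))"
Tracking depth:
  Position 0 '(': depth becomes 1
  Position 1 '(': depth becomes 2
  Position 2 ')': depth becomes 1
  Position 3 '(': depth becomes 2
  Position 4 '(': depth becomes 3
  Position 5 '(': depth becomes 4
  Position 6 ')': depth becomes 3
  Position 7 ')': depth becomes 2
  Position 8 ')': depth becomes 1
  Position 9 '(': depth becomes 2
  Position 10 ')': depth becomes 1
  Position 11 '(': depth becomes 2
  Position 12 '(': depth becomes 3
  Position 13 ')': depth becomes 2
  Position 14 '(': depth becomes 3
  Position 15 ')': depth becomes 2
  Position 16 '(': depth becomes 3
  Position 17 ')': depth becomes 2
  Position 18 ')': depth becomes 1
  Position 19 ')': depth becomes 0
  Position 20 '(': depth becomes 1
  Position 21 '(': depth becomes 2
  Position 22 '(': depth becomes 3
  Position 23 ')': depth becomes 2
  Position 24 ')': depth becomes 1
  Position 25 ')': depth becomes 0
Maximum depth reached: 4

4


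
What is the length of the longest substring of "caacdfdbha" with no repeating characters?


Input: "caacdfdbha"
Sliding window (track last position of each char):
  Position 0 ('c'): window [0,0] length 1 -- new best
  Position 1 ('a'): window [0,1] length 2 -- new best
  Position 2 ('a'): repeat (last at 1), move window start to 2
  Position 2 ('a'): window [2,2] length 1
  Position 3 ('c'): window [2,3] length 2
  Position 4 ('d'): window [2,4] length 3 -- new best
  Position 5 ('f'): window [2,5] length 4 -- new best
  Position 6 ('d'): repeat (last at 4), move window start to 5
  Position 6 ('d'): window [5,6] length 2
  Position 7 ('b'): window [5,7] length 3
  Position 8 ('h'): window [5,8] length 4
  Position 9 ('a'): window [5,9] length 5 -- new best
Longest substring with no repeats: "fdbha" with length 5

5


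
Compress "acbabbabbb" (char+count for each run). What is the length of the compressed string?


Input: acbabbabbb
Runs:
  'a' x 1 => "a1"
  'c' x 1 => "c1"
  'b' x 1 => "b1"
  'a' x 1 => "a1"
  'b' x 2 => "b2"
  'a' x 1 => "a1"
  'b' x 3 => "b3"
Compressed: "a1c1b1a1b2a1b3"
Compressed length: 14

14


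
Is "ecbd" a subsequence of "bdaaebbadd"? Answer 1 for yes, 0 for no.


Check if "ecbd" is a subsequence of "bdaaebbadd"
Greedy scan:
  Position 0 ('b'): no match needed
  Position 1 ('d'): no match needed
  Position 2 ('a'): no match needed
  Position 3 ('a'): no match needed
  Position 4 ('e'): matches sub[0] = 'e'
  Position 5 ('b'): no match needed
  Position 6 ('b'): no match needed
  Position 7 ('a'): no match needed
  Position 8 ('d'): no match needed
  Position 9 ('d'): no match needed
Only matched 1/4 characters => not a subsequence

0


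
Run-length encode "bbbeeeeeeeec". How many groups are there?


Input: bbbeeeeeeeec
Scanning for consecutive runs:
  Group 1: 'b' x 3 (positions 0-2)
  Group 2: 'e' x 8 (positions 3-10)
  Group 3: 'c' x 1 (positions 11-11)
Total groups: 3

3


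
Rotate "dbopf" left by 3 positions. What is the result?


Input: "dbopf", rotate left by 3
First 3 characters: "dbo"
Remaining characters: "pf"
Concatenate remaining + first: "pf" + "dbo" = "pfdbo"

pfdbo


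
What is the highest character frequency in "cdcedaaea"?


Input: cdcedaaea
Character counts:
  'a': 3
  'c': 2
  'd': 2
  'e': 2
Maximum frequency: 3

3


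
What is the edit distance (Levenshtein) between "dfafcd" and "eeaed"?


Computing edit distance: "dfafcd" -> "eeaed"
DP table:
           e    e    a    e    d
      0    1    2    3    4    5
  d   1    1    2    3    4    4
  f   2    2    2    3    4    5
  a   3    3    3    2    3    4
  f   4    4    4    3    3    4
  c   5    5    5    4    4    4
  d   6    6    6    5    5    4
Edit distance = dp[6][5] = 4

4


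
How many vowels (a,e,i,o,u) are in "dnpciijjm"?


Input: dnpciijjm
Checking each character:
  'd' at position 0: consonant
  'n' at position 1: consonant
  'p' at position 2: consonant
  'c' at position 3: consonant
  'i' at position 4: vowel (running total: 1)
  'i' at position 5: vowel (running total: 2)
  'j' at position 6: consonant
  'j' at position 7: consonant
  'm' at position 8: consonant
Total vowels: 2

2


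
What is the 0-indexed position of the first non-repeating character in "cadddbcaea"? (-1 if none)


Input: cadddbcaea
Character frequencies:
  'a': 3
  'b': 1
  'c': 2
  'd': 3
  'e': 1
Scanning left to right for freq == 1:
  Position 0 ('c'): freq=2, skip
  Position 1 ('a'): freq=3, skip
  Position 2 ('d'): freq=3, skip
  Position 3 ('d'): freq=3, skip
  Position 4 ('d'): freq=3, skip
  Position 5 ('b'): unique! => answer = 5

5


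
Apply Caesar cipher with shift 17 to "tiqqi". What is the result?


Caesar cipher: shift "tiqqi" by 17
  't' (pos 19) + 17 = pos 10 = 'k'
  'i' (pos 8) + 17 = pos 25 = 'z'
  'q' (pos 16) + 17 = pos 7 = 'h'
  'q' (pos 16) + 17 = pos 7 = 'h'
  'i' (pos 8) + 17 = pos 25 = 'z'
Result: kzhhz

kzhhz


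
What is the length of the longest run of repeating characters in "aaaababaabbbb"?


Input: "aaaababaabbbb"
Scanning for longest run:
  Position 1 ('a'): continues run of 'a', length=2
  Position 2 ('a'): continues run of 'a', length=3
  Position 3 ('a'): continues run of 'a', length=4
  Position 4 ('b'): new char, reset run to 1
  Position 5 ('a'): new char, reset run to 1
  Position 6 ('b'): new char, reset run to 1
  Position 7 ('a'): new char, reset run to 1
  Position 8 ('a'): continues run of 'a', length=2
  Position 9 ('b'): new char, reset run to 1
  Position 10 ('b'): continues run of 'b', length=2
  Position 11 ('b'): continues run of 'b', length=3
  Position 12 ('b'): continues run of 'b', length=4
Longest run: 'a' with length 4

4


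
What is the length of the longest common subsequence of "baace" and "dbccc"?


LCS of "baace" and "dbccc"
DP table:
           d    b    c    c    c
      0    0    0    0    0    0
  b   0    0    1    1    1    1
  a   0    0    1    1    1    1
  a   0    0    1    1    1    1
  c   0    0    1    2    2    2
  e   0    0    1    2    2    2
LCS length = dp[5][5] = 2

2


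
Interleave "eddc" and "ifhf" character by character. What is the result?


Interleaving "eddc" and "ifhf":
  Position 0: 'e' from first, 'i' from second => "ei"
  Position 1: 'd' from first, 'f' from second => "df"
  Position 2: 'd' from first, 'h' from second => "dh"
  Position 3: 'c' from first, 'f' from second => "cf"
Result: eidfdhcf

eidfdhcf


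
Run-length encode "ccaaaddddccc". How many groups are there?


Input: ccaaaddddccc
Scanning for consecutive runs:
  Group 1: 'c' x 2 (positions 0-1)
  Group 2: 'a' x 3 (positions 2-4)
  Group 3: 'd' x 4 (positions 5-8)
  Group 4: 'c' x 3 (positions 9-11)
Total groups: 4

4


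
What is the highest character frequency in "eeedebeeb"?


Input: eeedebeeb
Character counts:
  'b': 2
  'd': 1
  'e': 6
Maximum frequency: 6

6


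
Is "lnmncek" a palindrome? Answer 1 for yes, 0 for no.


Input: lnmncek
Reversed: kecnmnl
  Compare pos 0 ('l') with pos 6 ('k'): MISMATCH
  Compare pos 1 ('n') with pos 5 ('e'): MISMATCH
  Compare pos 2 ('m') with pos 4 ('c'): MISMATCH
Result: not a palindrome

0


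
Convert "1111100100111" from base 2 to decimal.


Input: "1111100100111" in base 2
Positional expansion:
  Digit '1' (value 1) x 2^12 = 4096
  Digit '1' (value 1) x 2^11 = 2048
  Digit '1' (value 1) x 2^10 = 1024
  Digit '1' (value 1) x 2^9 = 512
  Digit '1' (value 1) x 2^8 = 256
  Digit '0' (value 0) x 2^7 = 0
  Digit '0' (value 0) x 2^6 = 0
  Digit '1' (value 1) x 2^5 = 32
  Digit '0' (value 0) x 2^4 = 0
  Digit '0' (value 0) x 2^3 = 0
  Digit '1' (value 1) x 2^2 = 4
  Digit '1' (value 1) x 2^1 = 2
  Digit '1' (value 1) x 2^0 = 1
Sum = 7975

7975


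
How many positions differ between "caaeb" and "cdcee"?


Comparing "caaeb" and "cdcee" position by position:
  Position 0: 'c' vs 'c' => same
  Position 1: 'a' vs 'd' => DIFFER
  Position 2: 'a' vs 'c' => DIFFER
  Position 3: 'e' vs 'e' => same
  Position 4: 'b' vs 'e' => DIFFER
Positions that differ: 3

3


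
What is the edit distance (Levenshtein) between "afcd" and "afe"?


Computing edit distance: "afcd" -> "afe"
DP table:
           a    f    e
      0    1    2    3
  a   1    0    1    2
  f   2    1    0    1
  c   3    2    1    1
  d   4    3    2    2
Edit distance = dp[4][3] = 2

2


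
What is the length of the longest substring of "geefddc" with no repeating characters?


Input: "geefddc"
Sliding window (track last position of each char):
  Position 0 ('g'): window [0,0] length 1 -- new best
  Position 1 ('e'): window [0,1] length 2 -- new best
  Position 2 ('e'): repeat (last at 1), move window start to 2
  Position 2 ('e'): window [2,2] length 1
  Position 3 ('f'): window [2,3] length 2
  Position 4 ('d'): window [2,4] length 3 -- new best
  Position 5 ('d'): repeat (last at 4), move window start to 5
  Position 5 ('d'): window [5,5] length 1
  Position 6 ('c'): window [5,6] length 2
Longest substring with no repeats: "efd" with length 3

3


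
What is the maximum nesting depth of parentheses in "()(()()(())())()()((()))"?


Input: "()(()()(())())()()((()))"
Tracking depth:
  Position 0 '(': depth becomes 1
  Position 1 ')': depth becomes 0
  Position 2 '(': depth becomes 1
  Position 3 '(': depth becomes 2
  Position 4 ')': depth becomes 1
  Position 5 '(': depth becomes 2
  Position 6 ')': depth becomes 1
  Position 7 '(': depth becomes 2
  Position 8 '(': depth becomes 3
  Position 9 ')': depth becomes 2
  Position 10 ')': depth becomes 1
  Position 11 '(': depth becomes 2
  Position 12 ')': depth becomes 1
  Position 13 ')': depth becomes 0
  Position 14 '(': depth becomes 1
  Position 15 ')': depth becomes 0
  Position 16 '(': depth becomes 1
  Position 17 ')': depth becomes 0
  Position 18 '(': depth becomes 1
  Position 19 '(': depth becomes 2
  Position 20 '(': depth becomes 3
  Position 21 ')': depth becomes 2
  Position 22 ')': depth becomes 1
  Position 23 ')': depth becomes 0
Maximum depth reached: 3

3


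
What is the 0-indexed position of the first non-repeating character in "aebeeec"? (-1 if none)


Input: aebeeec
Character frequencies:
  'a': 1
  'b': 1
  'c': 1
  'e': 4
Scanning left to right for freq == 1:
  Position 0 ('a'): unique! => answer = 0

0


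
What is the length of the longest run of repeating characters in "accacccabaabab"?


Input: "accacccabaabab"
Scanning for longest run:
  Position 1 ('c'): new char, reset run to 1
  Position 2 ('c'): continues run of 'c', length=2
  Position 3 ('a'): new char, reset run to 1
  Position 4 ('c'): new char, reset run to 1
  Position 5 ('c'): continues run of 'c', length=2
  Position 6 ('c'): continues run of 'c', length=3
  Position 7 ('a'): new char, reset run to 1
  Position 8 ('b'): new char, reset run to 1
  Position 9 ('a'): new char, reset run to 1
  Position 10 ('a'): continues run of 'a', length=2
  Position 11 ('b'): new char, reset run to 1
  Position 12 ('a'): new char, reset run to 1
  Position 13 ('b'): new char, reset run to 1
Longest run: 'c' with length 3

3


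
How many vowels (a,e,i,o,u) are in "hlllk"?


Input: hlllk
Checking each character:
  'h' at position 0: consonant
  'l' at position 1: consonant
  'l' at position 2: consonant
  'l' at position 3: consonant
  'k' at position 4: consonant
Total vowels: 0

0


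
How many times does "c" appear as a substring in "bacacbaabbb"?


Searching for "c" in "bacacbaabbb"
Scanning each position:
  Position 0: "b" => no
  Position 1: "a" => no
  Position 2: "c" => MATCH
  Position 3: "a" => no
  Position 4: "c" => MATCH
  Position 5: "b" => no
  Position 6: "a" => no
  Position 7: "a" => no
  Position 8: "b" => no
  Position 9: "b" => no
  Position 10: "b" => no
Total occurrences: 2

2


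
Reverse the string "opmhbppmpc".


Input: opmhbppmpc
Reading characters right to left:
  Position 9: 'c'
  Position 8: 'p'
  Position 7: 'm'
  Position 6: 'p'
  Position 5: 'p'
  Position 4: 'b'
  Position 3: 'h'
  Position 2: 'm'
  Position 1: 'p'
  Position 0: 'o'
Reversed: cpmppbhmpo

cpmppbhmpo


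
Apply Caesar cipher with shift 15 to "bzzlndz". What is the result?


Caesar cipher: shift "bzzlndz" by 15
  'b' (pos 1) + 15 = pos 16 = 'q'
  'z' (pos 25) + 15 = pos 14 = 'o'
  'z' (pos 25) + 15 = pos 14 = 'o'
  'l' (pos 11) + 15 = pos 0 = 'a'
  'n' (pos 13) + 15 = pos 2 = 'c'
  'd' (pos 3) + 15 = pos 18 = 's'
  'z' (pos 25) + 15 = pos 14 = 'o'
Result: qooacso

qooacso


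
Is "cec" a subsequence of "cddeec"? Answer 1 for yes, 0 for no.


Check if "cec" is a subsequence of "cddeec"
Greedy scan:
  Position 0 ('c'): matches sub[0] = 'c'
  Position 1 ('d'): no match needed
  Position 2 ('d'): no match needed
  Position 3 ('e'): matches sub[1] = 'e'
  Position 4 ('e'): no match needed
  Position 5 ('c'): matches sub[2] = 'c'
All 3 characters matched => is a subsequence

1


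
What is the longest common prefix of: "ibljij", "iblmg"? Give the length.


Words: ibljij, iblmg
  Position 0: all 'i' => match
  Position 1: all 'b' => match
  Position 2: all 'l' => match
  Position 3: ('j', 'm') => mismatch, stop
LCP = "ibl" (length 3)

3


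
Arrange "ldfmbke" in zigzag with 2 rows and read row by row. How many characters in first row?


Zigzag "ldfmbke" into 2 rows:
Placing characters:
  'l' => row 0
  'd' => row 1
  'f' => row 0
  'm' => row 1
  'b' => row 0
  'k' => row 1
  'e' => row 0
Rows:
  Row 0: "lfbe"
  Row 1: "dmk"
First row length: 4

4


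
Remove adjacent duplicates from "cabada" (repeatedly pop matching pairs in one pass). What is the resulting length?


Input: cabada
Stack-based adjacent duplicate removal:
  Read 'c': push. Stack: c
  Read 'a': push. Stack: ca
  Read 'b': push. Stack: cab
  Read 'a': push. Stack: caba
  Read 'd': push. Stack: cabad
  Read 'a': push. Stack: cabada
Final stack: "cabada" (length 6)

6


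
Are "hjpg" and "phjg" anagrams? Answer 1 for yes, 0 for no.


Strings: "hjpg", "phjg"
Sorted first:  ghjp
Sorted second: ghjp
Sorted forms match => anagrams

1


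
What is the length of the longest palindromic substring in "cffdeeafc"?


Input: "cffdeeafc"
Checking substrings for palindromes:
  [1:3] "ff" (len 2) => palindrome
  [4:6] "ee" (len 2) => palindrome
Longest palindromic substring: "ff" with length 2

2


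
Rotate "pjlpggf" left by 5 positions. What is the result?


Input: "pjlpggf", rotate left by 5
First 5 characters: "pjlpg"
Remaining characters: "gf"
Concatenate remaining + first: "gf" + "pjlpg" = "gfpjlpg"

gfpjlpg


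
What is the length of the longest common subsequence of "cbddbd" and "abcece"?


LCS of "cbddbd" and "abcece"
DP table:
           a    b    c    e    c    e
      0    0    0    0    0    0    0
  c   0    0    0    1    1    1    1
  b   0    0    1    1    1    1    1
  d   0    0    1    1    1    1    1
  d   0    0    1    1    1    1    1
  b   0    0    1    1    1    1    1
  d   0    0    1    1    1    1    1
LCS length = dp[6][6] = 1

1


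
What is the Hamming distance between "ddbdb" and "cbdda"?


Comparing "ddbdb" and "cbdda" position by position:
  Position 0: 'd' vs 'c' => differ
  Position 1: 'd' vs 'b' => differ
  Position 2: 'b' vs 'd' => differ
  Position 3: 'd' vs 'd' => same
  Position 4: 'b' vs 'a' => differ
Total differences (Hamming distance): 4

4


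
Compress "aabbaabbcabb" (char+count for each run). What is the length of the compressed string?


Input: aabbaabbcabb
Runs:
  'a' x 2 => "a2"
  'b' x 2 => "b2"
  'a' x 2 => "a2"
  'b' x 2 => "b2"
  'c' x 1 => "c1"
  'a' x 1 => "a1"
  'b' x 2 => "b2"
Compressed: "a2b2a2b2c1a1b2"
Compressed length: 14

14


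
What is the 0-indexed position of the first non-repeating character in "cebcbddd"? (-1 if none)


Input: cebcbddd
Character frequencies:
  'b': 2
  'c': 2
  'd': 3
  'e': 1
Scanning left to right for freq == 1:
  Position 0 ('c'): freq=2, skip
  Position 1 ('e'): unique! => answer = 1

1


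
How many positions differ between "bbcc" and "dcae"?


Comparing "bbcc" and "dcae" position by position:
  Position 0: 'b' vs 'd' => DIFFER
  Position 1: 'b' vs 'c' => DIFFER
  Position 2: 'c' vs 'a' => DIFFER
  Position 3: 'c' vs 'e' => DIFFER
Positions that differ: 4

4


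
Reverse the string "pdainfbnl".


Input: pdainfbnl
Reading characters right to left:
  Position 8: 'l'
  Position 7: 'n'
  Position 6: 'b'
  Position 5: 'f'
  Position 4: 'n'
  Position 3: 'i'
  Position 2: 'a'
  Position 1: 'd'
  Position 0: 'p'
Reversed: lnbfniadp

lnbfniadp


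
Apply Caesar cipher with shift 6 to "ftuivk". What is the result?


Caesar cipher: shift "ftuivk" by 6
  'f' (pos 5) + 6 = pos 11 = 'l'
  't' (pos 19) + 6 = pos 25 = 'z'
  'u' (pos 20) + 6 = pos 0 = 'a'
  'i' (pos 8) + 6 = pos 14 = 'o'
  'v' (pos 21) + 6 = pos 1 = 'b'
  'k' (pos 10) + 6 = pos 16 = 'q'
Result: lzaobq

lzaobq


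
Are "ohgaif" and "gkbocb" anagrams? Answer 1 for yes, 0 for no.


Strings: "ohgaif", "gkbocb"
Sorted first:  afghio
Sorted second: bbcgko
Differ at position 0: 'a' vs 'b' => not anagrams

0


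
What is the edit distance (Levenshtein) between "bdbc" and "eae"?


Computing edit distance: "bdbc" -> "eae"
DP table:
           e    a    e
      0    1    2    3
  b   1    1    2    3
  d   2    2    2    3
  b   3    3    3    3
  c   4    4    4    4
Edit distance = dp[4][3] = 4

4


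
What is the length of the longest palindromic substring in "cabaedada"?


Input: "cabaedada"
Checking substrings for palindromes:
  [1:4] "aba" (len 3) => palindrome
  [5:8] "dad" (len 3) => palindrome
  [6:9] "ada" (len 3) => palindrome
Longest palindromic substring: "aba" with length 3

3


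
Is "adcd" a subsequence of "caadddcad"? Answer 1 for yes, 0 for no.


Check if "adcd" is a subsequence of "caadddcad"
Greedy scan:
  Position 0 ('c'): no match needed
  Position 1 ('a'): matches sub[0] = 'a'
  Position 2 ('a'): no match needed
  Position 3 ('d'): matches sub[1] = 'd'
  Position 4 ('d'): no match needed
  Position 5 ('d'): no match needed
  Position 6 ('c'): matches sub[2] = 'c'
  Position 7 ('a'): no match needed
  Position 8 ('d'): matches sub[3] = 'd'
All 4 characters matched => is a subsequence

1


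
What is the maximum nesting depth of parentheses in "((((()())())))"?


Input: "((((()())())))"
Tracking depth:
  Position 0 '(': depth becomes 1
  Position 1 '(': depth becomes 2
  Position 2 '(': depth becomes 3
  Position 3 '(': depth becomes 4
  Position 4 '(': depth becomes 5
  Position 5 ')': depth becomes 4
  Position 6 '(': depth becomes 5
  Position 7 ')': depth becomes 4
  Position 8 ')': depth becomes 3
  Position 9 '(': depth becomes 4
  Position 10 ')': depth becomes 3
  Position 11 ')': depth becomes 2
  Position 12 ')': depth becomes 1
  Position 13 ')': depth becomes 0
Maximum depth reached: 5

5


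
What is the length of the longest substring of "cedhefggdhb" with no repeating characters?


Input: "cedhefggdhb"
Sliding window (track last position of each char):
  Position 0 ('c'): window [0,0] length 1 -- new best
  Position 1 ('e'): window [0,1] length 2 -- new best
  Position 2 ('d'): window [0,2] length 3 -- new best
  Position 3 ('h'): window [0,3] length 4 -- new best
  Position 4 ('e'): repeat (last at 1), move window start to 2
  Position 4 ('e'): window [2,4] length 3
  Position 5 ('f'): window [2,5] length 4
  Position 6 ('g'): window [2,6] length 5 -- new best
  Position 7 ('g'): repeat (last at 6), move window start to 7
  Position 7 ('g'): window [7,7] length 1
  Position 8 ('d'): window [7,8] length 2
  Position 9 ('h'): window [7,9] length 3
  Position 10 ('b'): window [7,10] length 4
Longest substring with no repeats: "dhefg" with length 5

5


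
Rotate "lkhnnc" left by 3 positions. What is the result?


Input: "lkhnnc", rotate left by 3
First 3 characters: "lkh"
Remaining characters: "nnc"
Concatenate remaining + first: "nnc" + "lkh" = "nnclkh"

nnclkh


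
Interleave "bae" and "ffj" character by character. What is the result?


Interleaving "bae" and "ffj":
  Position 0: 'b' from first, 'f' from second => "bf"
  Position 1: 'a' from first, 'f' from second => "af"
  Position 2: 'e' from first, 'j' from second => "ej"
Result: bfafej

bfafej


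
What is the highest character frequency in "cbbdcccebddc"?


Input: cbbdcccebddc
Character counts:
  'b': 3
  'c': 5
  'd': 3
  'e': 1
Maximum frequency: 5

5


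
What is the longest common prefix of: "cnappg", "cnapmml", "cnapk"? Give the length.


Words: cnappg, cnapmml, cnapk
  Position 0: all 'c' => match
  Position 1: all 'n' => match
  Position 2: all 'a' => match
  Position 3: all 'p' => match
  Position 4: ('p', 'm', 'k') => mismatch, stop
LCP = "cnap" (length 4)

4


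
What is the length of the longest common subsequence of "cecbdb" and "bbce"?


LCS of "cecbdb" and "bbce"
DP table:
           b    b    c    e
      0    0    0    0    0
  c   0    0    0    1    1
  e   0    0    0    1    2
  c   0    0    0    1    2
  b   0    1    1    1    2
  d   0    1    1    1    2
  b   0    1    2    2    2
LCS length = dp[6][4] = 2

2


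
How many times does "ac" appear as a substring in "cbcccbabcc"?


Searching for "ac" in "cbcccbabcc"
Scanning each position:
  Position 0: "cb" => no
  Position 1: "bc" => no
  Position 2: "cc" => no
  Position 3: "cc" => no
  Position 4: "cb" => no
  Position 5: "ba" => no
  Position 6: "ab" => no
  Position 7: "bc" => no
  Position 8: "cc" => no
Total occurrences: 0

0


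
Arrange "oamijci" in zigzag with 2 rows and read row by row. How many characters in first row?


Zigzag "oamijci" into 2 rows:
Placing characters:
  'o' => row 0
  'a' => row 1
  'm' => row 0
  'i' => row 1
  'j' => row 0
  'c' => row 1
  'i' => row 0
Rows:
  Row 0: "omji"
  Row 1: "aic"
First row length: 4

4


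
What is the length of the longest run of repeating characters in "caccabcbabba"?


Input: "caccabcbabba"
Scanning for longest run:
  Position 1 ('a'): new char, reset run to 1
  Position 2 ('c'): new char, reset run to 1
  Position 3 ('c'): continues run of 'c', length=2
  Position 4 ('a'): new char, reset run to 1
  Position 5 ('b'): new char, reset run to 1
  Position 6 ('c'): new char, reset run to 1
  Position 7 ('b'): new char, reset run to 1
  Position 8 ('a'): new char, reset run to 1
  Position 9 ('b'): new char, reset run to 1
  Position 10 ('b'): continues run of 'b', length=2
  Position 11 ('a'): new char, reset run to 1
Longest run: 'c' with length 2

2


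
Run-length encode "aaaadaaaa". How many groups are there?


Input: aaaadaaaa
Scanning for consecutive runs:
  Group 1: 'a' x 4 (positions 0-3)
  Group 2: 'd' x 1 (positions 4-4)
  Group 3: 'a' x 4 (positions 5-8)
Total groups: 3

3


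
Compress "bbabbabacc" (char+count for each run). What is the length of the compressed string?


Input: bbabbabacc
Runs:
  'b' x 2 => "b2"
  'a' x 1 => "a1"
  'b' x 2 => "b2"
  'a' x 1 => "a1"
  'b' x 1 => "b1"
  'a' x 1 => "a1"
  'c' x 2 => "c2"
Compressed: "b2a1b2a1b1a1c2"
Compressed length: 14

14


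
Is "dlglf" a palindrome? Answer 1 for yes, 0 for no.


Input: dlglf
Reversed: flgld
  Compare pos 0 ('d') with pos 4 ('f'): MISMATCH
  Compare pos 1 ('l') with pos 3 ('l'): match
Result: not a palindrome

0


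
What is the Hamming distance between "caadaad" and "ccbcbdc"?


Comparing "caadaad" and "ccbcbdc" position by position:
  Position 0: 'c' vs 'c' => same
  Position 1: 'a' vs 'c' => differ
  Position 2: 'a' vs 'b' => differ
  Position 3: 'd' vs 'c' => differ
  Position 4: 'a' vs 'b' => differ
  Position 5: 'a' vs 'd' => differ
  Position 6: 'd' vs 'c' => differ
Total differences (Hamming distance): 6

6


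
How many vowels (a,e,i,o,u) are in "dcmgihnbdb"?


Input: dcmgihnbdb
Checking each character:
  'd' at position 0: consonant
  'c' at position 1: consonant
  'm' at position 2: consonant
  'g' at position 3: consonant
  'i' at position 4: vowel (running total: 1)
  'h' at position 5: consonant
  'n' at position 6: consonant
  'b' at position 7: consonant
  'd' at position 8: consonant
  'b' at position 9: consonant
Total vowels: 1

1


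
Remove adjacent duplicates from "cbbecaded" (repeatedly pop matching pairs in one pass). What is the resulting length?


Input: cbbecaded
Stack-based adjacent duplicate removal:
  Read 'c': push. Stack: c
  Read 'b': push. Stack: cb
  Read 'b': matches stack top 'b' => pop. Stack: c
  Read 'e': push. Stack: ce
  Read 'c': push. Stack: cec
  Read 'a': push. Stack: ceca
  Read 'd': push. Stack: cecad
  Read 'e': push. Stack: cecade
  Read 'd': push. Stack: cecaded
Final stack: "cecaded" (length 7)

7


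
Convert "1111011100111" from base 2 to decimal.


Input: "1111011100111" in base 2
Positional expansion:
  Digit '1' (value 1) x 2^12 = 4096
  Digit '1' (value 1) x 2^11 = 2048
  Digit '1' (value 1) x 2^10 = 1024
  Digit '1' (value 1) x 2^9 = 512
  Digit '0' (value 0) x 2^8 = 0
  Digit '1' (value 1) x 2^7 = 128
  Digit '1' (value 1) x 2^6 = 64
  Digit '1' (value 1) x 2^5 = 32
  Digit '0' (value 0) x 2^4 = 0
  Digit '0' (value 0) x 2^3 = 0
  Digit '1' (value 1) x 2^2 = 4
  Digit '1' (value 1) x 2^1 = 2
  Digit '1' (value 1) x 2^0 = 1
Sum = 7911

7911


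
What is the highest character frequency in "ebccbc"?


Input: ebccbc
Character counts:
  'b': 2
  'c': 3
  'e': 1
Maximum frequency: 3

3


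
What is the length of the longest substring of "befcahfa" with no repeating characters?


Input: "befcahfa"
Sliding window (track last position of each char):
  Position 0 ('b'): window [0,0] length 1 -- new best
  Position 1 ('e'): window [0,1] length 2 -- new best
  Position 2 ('f'): window [0,2] length 3 -- new best
  Position 3 ('c'): window [0,3] length 4 -- new best
  Position 4 ('a'): window [0,4] length 5 -- new best
  Position 5 ('h'): window [0,5] length 6 -- new best
  Position 6 ('f'): repeat (last at 2), move window start to 3
  Position 6 ('f'): window [3,6] length 4
  Position 7 ('a'): repeat (last at 4), move window start to 5
  Position 7 ('a'): window [5,7] length 3
Longest substring with no repeats: "befcah" with length 6

6


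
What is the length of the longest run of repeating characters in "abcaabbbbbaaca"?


Input: "abcaabbbbbaaca"
Scanning for longest run:
  Position 1 ('b'): new char, reset run to 1
  Position 2 ('c'): new char, reset run to 1
  Position 3 ('a'): new char, reset run to 1
  Position 4 ('a'): continues run of 'a', length=2
  Position 5 ('b'): new char, reset run to 1
  Position 6 ('b'): continues run of 'b', length=2
  Position 7 ('b'): continues run of 'b', length=3
  Position 8 ('b'): continues run of 'b', length=4
  Position 9 ('b'): continues run of 'b', length=5
  Position 10 ('a'): new char, reset run to 1
  Position 11 ('a'): continues run of 'a', length=2
  Position 12 ('c'): new char, reset run to 1
  Position 13 ('a'): new char, reset run to 1
Longest run: 'b' with length 5

5


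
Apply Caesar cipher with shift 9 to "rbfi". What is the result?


Caesar cipher: shift "rbfi" by 9
  'r' (pos 17) + 9 = pos 0 = 'a'
  'b' (pos 1) + 9 = pos 10 = 'k'
  'f' (pos 5) + 9 = pos 14 = 'o'
  'i' (pos 8) + 9 = pos 17 = 'r'
Result: akor

akor


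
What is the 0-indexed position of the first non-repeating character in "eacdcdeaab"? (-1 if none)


Input: eacdcdeaab
Character frequencies:
  'a': 3
  'b': 1
  'c': 2
  'd': 2
  'e': 2
Scanning left to right for freq == 1:
  Position 0 ('e'): freq=2, skip
  Position 1 ('a'): freq=3, skip
  Position 2 ('c'): freq=2, skip
  Position 3 ('d'): freq=2, skip
  Position 4 ('c'): freq=2, skip
  Position 5 ('d'): freq=2, skip
  Position 6 ('e'): freq=2, skip
  Position 7 ('a'): freq=3, skip
  Position 8 ('a'): freq=3, skip
  Position 9 ('b'): unique! => answer = 9

9


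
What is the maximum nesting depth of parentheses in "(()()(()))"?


Input: "(()()(()))"
Tracking depth:
  Position 0 '(': depth becomes 1
  Position 1 '(': depth becomes 2
  Position 2 ')': depth becomes 1
  Position 3 '(': depth becomes 2
  Position 4 ')': depth becomes 1
  Position 5 '(': depth becomes 2
  Position 6 '(': depth becomes 3
  Position 7 ')': depth becomes 2
  Position 8 ')': depth becomes 1
  Position 9 ')': depth becomes 0
Maximum depth reached: 3

3


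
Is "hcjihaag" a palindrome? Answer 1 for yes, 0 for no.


Input: hcjihaag
Reversed: gaahijch
  Compare pos 0 ('h') with pos 7 ('g'): MISMATCH
  Compare pos 1 ('c') with pos 6 ('a'): MISMATCH
  Compare pos 2 ('j') with pos 5 ('a'): MISMATCH
  Compare pos 3 ('i') with pos 4 ('h'): MISMATCH
Result: not a palindrome

0


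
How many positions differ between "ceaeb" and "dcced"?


Comparing "ceaeb" and "dcced" position by position:
  Position 0: 'c' vs 'd' => DIFFER
  Position 1: 'e' vs 'c' => DIFFER
  Position 2: 'a' vs 'c' => DIFFER
  Position 3: 'e' vs 'e' => same
  Position 4: 'b' vs 'd' => DIFFER
Positions that differ: 4

4


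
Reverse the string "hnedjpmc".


Input: hnedjpmc
Reading characters right to left:
  Position 7: 'c'
  Position 6: 'm'
  Position 5: 'p'
  Position 4: 'j'
  Position 3: 'd'
  Position 2: 'e'
  Position 1: 'n'
  Position 0: 'h'
Reversed: cmpjdenh

cmpjdenh


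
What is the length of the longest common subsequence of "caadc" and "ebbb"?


LCS of "caadc" and "ebbb"
DP table:
           e    b    b    b
      0    0    0    0    0
  c   0    0    0    0    0
  a   0    0    0    0    0
  a   0    0    0    0    0
  d   0    0    0    0    0
  c   0    0    0    0    0
LCS length = dp[5][4] = 0

0


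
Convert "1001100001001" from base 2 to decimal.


Input: "1001100001001" in base 2
Positional expansion:
  Digit '1' (value 1) x 2^12 = 4096
  Digit '0' (value 0) x 2^11 = 0
  Digit '0' (value 0) x 2^10 = 0
  Digit '1' (value 1) x 2^9 = 512
  Digit '1' (value 1) x 2^8 = 256
  Digit '0' (value 0) x 2^7 = 0
  Digit '0' (value 0) x 2^6 = 0
  Digit '0' (value 0) x 2^5 = 0
  Digit '0' (value 0) x 2^4 = 0
  Digit '1' (value 1) x 2^3 = 8
  Digit '0' (value 0) x 2^2 = 0
  Digit '0' (value 0) x 2^1 = 0
  Digit '1' (value 1) x 2^0 = 1
Sum = 4873

4873


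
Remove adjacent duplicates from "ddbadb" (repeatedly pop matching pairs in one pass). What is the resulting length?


Input: ddbadb
Stack-based adjacent duplicate removal:
  Read 'd': push. Stack: d
  Read 'd': matches stack top 'd' => pop. Stack: (empty)
  Read 'b': push. Stack: b
  Read 'a': push. Stack: ba
  Read 'd': push. Stack: bad
  Read 'b': push. Stack: badb
Final stack: "badb" (length 4)

4


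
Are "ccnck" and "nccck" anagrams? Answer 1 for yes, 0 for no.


Strings: "ccnck", "nccck"
Sorted first:  ccckn
Sorted second: ccckn
Sorted forms match => anagrams

1


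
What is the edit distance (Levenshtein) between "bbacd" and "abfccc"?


Computing edit distance: "bbacd" -> "abfccc"
DP table:
           a    b    f    c    c    c
      0    1    2    3    4    5    6
  b   1    1    1    2    3    4    5
  b   2    2    1    2    3    4    5
  a   3    2    2    2    3    4    5
  c   4    3    3    3    2    3    4
  d   5    4    4    4    3    3    4
Edit distance = dp[5][6] = 4

4


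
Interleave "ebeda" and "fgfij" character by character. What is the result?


Interleaving "ebeda" and "fgfij":
  Position 0: 'e' from first, 'f' from second => "ef"
  Position 1: 'b' from first, 'g' from second => "bg"
  Position 2: 'e' from first, 'f' from second => "ef"
  Position 3: 'd' from first, 'i' from second => "di"
  Position 4: 'a' from first, 'j' from second => "aj"
Result: efbgefdiaj

efbgefdiaj


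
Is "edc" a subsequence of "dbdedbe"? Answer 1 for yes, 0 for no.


Check if "edc" is a subsequence of "dbdedbe"
Greedy scan:
  Position 0 ('d'): no match needed
  Position 1 ('b'): no match needed
  Position 2 ('d'): no match needed
  Position 3 ('e'): matches sub[0] = 'e'
  Position 4 ('d'): matches sub[1] = 'd'
  Position 5 ('b'): no match needed
  Position 6 ('e'): no match needed
Only matched 2/3 characters => not a subsequence

0


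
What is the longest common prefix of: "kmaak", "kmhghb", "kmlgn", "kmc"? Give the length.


Words: kmaak, kmhghb, kmlgn, kmc
  Position 0: all 'k' => match
  Position 1: all 'm' => match
  Position 2: ('a', 'h', 'l', 'c') => mismatch, stop
LCP = "km" (length 2)

2


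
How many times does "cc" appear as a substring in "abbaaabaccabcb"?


Searching for "cc" in "abbaaabaccabcb"
Scanning each position:
  Position 0: "ab" => no
  Position 1: "bb" => no
  Position 2: "ba" => no
  Position 3: "aa" => no
  Position 4: "aa" => no
  Position 5: "ab" => no
  Position 6: "ba" => no
  Position 7: "ac" => no
  Position 8: "cc" => MATCH
  Position 9: "ca" => no
  Position 10: "ab" => no
  Position 11: "bc" => no
  Position 12: "cb" => no
Total occurrences: 1

1


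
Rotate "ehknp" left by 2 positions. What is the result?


Input: "ehknp", rotate left by 2
First 2 characters: "eh"
Remaining characters: "knp"
Concatenate remaining + first: "knp" + "eh" = "knpeh"

knpeh


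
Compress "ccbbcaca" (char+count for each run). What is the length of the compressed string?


Input: ccbbcaca
Runs:
  'c' x 2 => "c2"
  'b' x 2 => "b2"
  'c' x 1 => "c1"
  'a' x 1 => "a1"
  'c' x 1 => "c1"
  'a' x 1 => "a1"
Compressed: "c2b2c1a1c1a1"
Compressed length: 12

12


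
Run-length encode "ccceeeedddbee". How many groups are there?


Input: ccceeeedddbee
Scanning for consecutive runs:
  Group 1: 'c' x 3 (positions 0-2)
  Group 2: 'e' x 4 (positions 3-6)
  Group 3: 'd' x 3 (positions 7-9)
  Group 4: 'b' x 1 (positions 10-10)
  Group 5: 'e' x 2 (positions 11-12)
Total groups: 5

5


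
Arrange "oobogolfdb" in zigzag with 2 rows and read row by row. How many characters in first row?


Zigzag "oobogolfdb" into 2 rows:
Placing characters:
  'o' => row 0
  'o' => row 1
  'b' => row 0
  'o' => row 1
  'g' => row 0
  'o' => row 1
  'l' => row 0
  'f' => row 1
  'd' => row 0
  'b' => row 1
Rows:
  Row 0: "obgld"
  Row 1: "ooofb"
First row length: 5

5


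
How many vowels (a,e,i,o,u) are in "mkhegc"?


Input: mkhegc
Checking each character:
  'm' at position 0: consonant
  'k' at position 1: consonant
  'h' at position 2: consonant
  'e' at position 3: vowel (running total: 1)
  'g' at position 4: consonant
  'c' at position 5: consonant
Total vowels: 1

1


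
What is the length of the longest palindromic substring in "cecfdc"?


Input: "cecfdc"
Checking substrings for palindromes:
  [0:3] "cec" (len 3) => palindrome
Longest palindromic substring: "cec" with length 3

3


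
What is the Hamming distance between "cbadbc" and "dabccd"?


Comparing "cbadbc" and "dabccd" position by position:
  Position 0: 'c' vs 'd' => differ
  Position 1: 'b' vs 'a' => differ
  Position 2: 'a' vs 'b' => differ
  Position 3: 'd' vs 'c' => differ
  Position 4: 'b' vs 'c' => differ
  Position 5: 'c' vs 'd' => differ
Total differences (Hamming distance): 6

6


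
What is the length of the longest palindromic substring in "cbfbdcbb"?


Input: "cbfbdcbb"
Checking substrings for palindromes:
  [1:4] "bfb" (len 3) => palindrome
  [6:8] "bb" (len 2) => palindrome
Longest palindromic substring: "bfb" with length 3

3


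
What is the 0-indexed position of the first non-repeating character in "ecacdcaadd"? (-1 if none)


Input: ecacdcaadd
Character frequencies:
  'a': 3
  'c': 3
  'd': 3
  'e': 1
Scanning left to right for freq == 1:
  Position 0 ('e'): unique! => answer = 0

0


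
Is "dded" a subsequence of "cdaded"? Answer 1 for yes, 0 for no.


Check if "dded" is a subsequence of "cdaded"
Greedy scan:
  Position 0 ('c'): no match needed
  Position 1 ('d'): matches sub[0] = 'd'
  Position 2 ('a'): no match needed
  Position 3 ('d'): matches sub[1] = 'd'
  Position 4 ('e'): matches sub[2] = 'e'
  Position 5 ('d'): matches sub[3] = 'd'
All 4 characters matched => is a subsequence

1


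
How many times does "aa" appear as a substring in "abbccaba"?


Searching for "aa" in "abbccaba"
Scanning each position:
  Position 0: "ab" => no
  Position 1: "bb" => no
  Position 2: "bc" => no
  Position 3: "cc" => no
  Position 4: "ca" => no
  Position 5: "ab" => no
  Position 6: "ba" => no
Total occurrences: 0

0


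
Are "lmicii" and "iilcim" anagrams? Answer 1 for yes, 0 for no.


Strings: "lmicii", "iilcim"
Sorted first:  ciiilm
Sorted second: ciiilm
Sorted forms match => anagrams

1


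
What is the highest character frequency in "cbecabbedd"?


Input: cbecabbedd
Character counts:
  'a': 1
  'b': 3
  'c': 2
  'd': 2
  'e': 2
Maximum frequency: 3

3


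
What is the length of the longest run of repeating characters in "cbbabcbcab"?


Input: "cbbabcbcab"
Scanning for longest run:
  Position 1 ('b'): new char, reset run to 1
  Position 2 ('b'): continues run of 'b', length=2
  Position 3 ('a'): new char, reset run to 1
  Position 4 ('b'): new char, reset run to 1
  Position 5 ('c'): new char, reset run to 1
  Position 6 ('b'): new char, reset run to 1
  Position 7 ('c'): new char, reset run to 1
  Position 8 ('a'): new char, reset run to 1
  Position 9 ('b'): new char, reset run to 1
Longest run: 'b' with length 2

2
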